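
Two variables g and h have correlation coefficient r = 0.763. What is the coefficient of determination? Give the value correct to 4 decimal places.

0.5822

r² = (0.763)² = 0.5822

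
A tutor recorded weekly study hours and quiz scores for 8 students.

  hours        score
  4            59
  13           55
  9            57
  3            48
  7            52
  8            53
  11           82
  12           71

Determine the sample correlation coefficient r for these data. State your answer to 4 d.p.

n = 8, Σx = 67, Σy = 477, Σx² = 653, Σy² = 29337, Σxy = 4150
nΣxy − ΣxΣy = 33200 − 31959 = 1241
nΣx² − (Σx)² = 5224 − 4489 = 735; nΣy² − (Σy)² = 234696 − 227529 = 7167
r = 1241 / √(735 × 7167) = 1241 / 2295.1569 ≈ 0.5407

0.5407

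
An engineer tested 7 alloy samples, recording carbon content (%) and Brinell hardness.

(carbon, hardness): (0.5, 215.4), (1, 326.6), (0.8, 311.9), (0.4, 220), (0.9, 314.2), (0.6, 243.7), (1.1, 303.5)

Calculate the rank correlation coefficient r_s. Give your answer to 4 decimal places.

0.7500

Rank carbon: 2, 6, 4, 1, 5, 3, 7
Rank hardness: 1, 7, 5, 2, 6, 3, 4
d = rank(carbon) − rank(hardness): 1, -1, -1, -1, -1, 0, 3; Σd² = 14
ρ = 1 − 6Σd² / [n(n²−1)] = 1 − 6×14 / (7×48) = 1 − 84/336 ≈ 0.7500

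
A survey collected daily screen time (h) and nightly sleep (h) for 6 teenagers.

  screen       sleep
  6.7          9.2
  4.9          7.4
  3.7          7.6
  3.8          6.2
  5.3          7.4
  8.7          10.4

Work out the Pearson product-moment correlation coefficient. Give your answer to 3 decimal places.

0.932

n = 6, Σx = 33.1, Σy = 48.2, Σx² = 200.81, Σy² = 398.52, Σxy = 279.28
nΣxy − ΣxΣy = 1675.68 − 1595.42 = 80.26
nΣx² − (Σx)² = 1204.86 − 1095.61 = 109.25; nΣy² − (Σy)² = 2391.12 − 2323.24 = 67.88
r = 80.26 / √(109.25 × 67.88) = 80.26 / 86.1156 ≈ 0.932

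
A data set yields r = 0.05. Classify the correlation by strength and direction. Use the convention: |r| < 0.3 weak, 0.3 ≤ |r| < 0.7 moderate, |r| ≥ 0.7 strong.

r = 0.05 > 0 so the relationship is positive.
|r| = 0.05, which falls in the weak range.

weak positive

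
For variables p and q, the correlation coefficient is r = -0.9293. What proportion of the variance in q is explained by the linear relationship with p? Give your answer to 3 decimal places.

r² = (-0.9293)² = 0.864

0.864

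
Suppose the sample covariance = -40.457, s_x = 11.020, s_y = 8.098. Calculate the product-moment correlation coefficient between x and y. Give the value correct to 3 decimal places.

r = Cov(x,y) / (s_x · s_y) = -40.457 / (11.020 × 8.098)
  = -40.457 / 89.2400 ≈ -0.453

-0.453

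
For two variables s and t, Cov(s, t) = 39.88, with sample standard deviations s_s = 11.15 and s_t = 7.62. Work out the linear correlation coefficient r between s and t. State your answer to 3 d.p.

0.469

r = Cov(s,t) / (s_s · s_t) = 39.88 / (11.15 × 7.62)
  = 39.88 / 84.9630 ≈ 0.469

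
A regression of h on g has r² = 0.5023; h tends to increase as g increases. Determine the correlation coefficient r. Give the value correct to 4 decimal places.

0.7087

|r| = √0.5023 = 0.7087
The association is positive, so r = 0.7087.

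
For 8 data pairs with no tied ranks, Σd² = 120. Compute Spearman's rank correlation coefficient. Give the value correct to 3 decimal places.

-0.429

ρ = 1 − 6Σd² / [n(n²−1)] = 1 − 6×120 / (8×63)
  = 1 − 720/504 = 1 − 1.4286 ≈ -0.429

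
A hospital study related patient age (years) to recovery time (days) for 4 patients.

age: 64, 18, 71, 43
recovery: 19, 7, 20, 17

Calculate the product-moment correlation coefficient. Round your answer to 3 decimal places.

0.951

n = 4, Σx = 196, Σy = 63, Σx² = 11310, Σy² = 1099, Σxy = 3493
nΣxy − ΣxΣy = 13972 − 12348 = 1624
nΣx² − (Σx)² = 45240 − 38416 = 6824; nΣy² − (Σy)² = 4396 − 3969 = 427
r = 1624 / √(6824 × 427) = 1624 / 1706.9997 ≈ 0.951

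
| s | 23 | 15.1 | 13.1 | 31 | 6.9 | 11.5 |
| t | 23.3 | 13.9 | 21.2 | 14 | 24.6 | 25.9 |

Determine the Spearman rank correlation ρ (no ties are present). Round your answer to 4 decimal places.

Rank s: 5, 4, 3, 6, 1, 2
Rank t: 4, 1, 3, 2, 5, 6
d = rank(s) − rank(t): 1, 3, 0, 4, -4, -4; Σd² = 58
ρ = 1 − 6Σd² / [n(n²−1)] = 1 − 6×58 / (6×35) = 1 − 348/210 ≈ -0.6571

-0.6571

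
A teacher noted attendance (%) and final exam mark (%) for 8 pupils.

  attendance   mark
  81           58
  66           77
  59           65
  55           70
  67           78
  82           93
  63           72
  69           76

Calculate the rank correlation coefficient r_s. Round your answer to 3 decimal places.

Rank attendance: 7, 4, 2, 1, 5, 8, 3, 6
Rank mark: 1, 6, 2, 3, 7, 8, 4, 5
d = rank(attendance) − rank(mark): 6, -2, 0, -2, -2, 0, -1, 1; Σd² = 50
ρ = 1 − 6Σd² / [n(n²−1)] = 1 − 6×50 / (8×63) = 1 − 300/504 ≈ 0.405

0.405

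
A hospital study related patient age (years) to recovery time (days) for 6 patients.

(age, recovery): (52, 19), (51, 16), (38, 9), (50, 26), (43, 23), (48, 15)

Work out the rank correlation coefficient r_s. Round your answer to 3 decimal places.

Rank age: 6, 5, 1, 4, 2, 3
Rank recovery: 4, 3, 1, 6, 5, 2
d = rank(age) − rank(recovery): 2, 2, 0, -2, -3, 1; Σd² = 22
ρ = 1 − 6Σd² / [n(n²−1)] = 1 − 6×22 / (6×35) = 1 − 132/210 ≈ 0.371

0.371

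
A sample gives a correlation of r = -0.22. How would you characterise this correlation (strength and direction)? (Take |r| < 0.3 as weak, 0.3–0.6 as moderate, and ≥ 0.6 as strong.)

r = -0.22 < 0 so the relationship is negative.
|r| = 0.22, which falls in the weak range.

weak negative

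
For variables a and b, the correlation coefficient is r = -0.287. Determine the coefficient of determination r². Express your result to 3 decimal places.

r² = (-0.287)² = 0.082

0.082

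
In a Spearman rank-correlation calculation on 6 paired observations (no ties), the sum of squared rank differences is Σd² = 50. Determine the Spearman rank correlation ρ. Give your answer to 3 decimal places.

-0.429

ρ = 1 − 6Σd² / [n(n²−1)] = 1 − 6×50 / (6×35)
  = 1 − 300/210 = 1 − 1.4286 ≈ -0.429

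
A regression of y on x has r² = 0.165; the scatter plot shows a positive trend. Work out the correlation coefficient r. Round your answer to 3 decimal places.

|r| = √0.165 = 0.406
The association is positive, so r = 0.406.

0.406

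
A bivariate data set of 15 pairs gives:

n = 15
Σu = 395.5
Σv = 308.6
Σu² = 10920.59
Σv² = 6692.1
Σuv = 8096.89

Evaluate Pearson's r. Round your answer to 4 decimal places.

-0.0970

r = (nΣuv − ΣuΣv) / √[(nΣu² − (Σu)²)(nΣv² − (Σv)²)]
Numerator: 15×8096.89 − 395.5×308.6 = -597.95
Denominator: √[(163808.85 − 156420.25)(100381.5 − 95233.96)] = √[7388.6 × 5147.54] = 6167.0993
r = -597.95 / 6167.0993 ≈ -0.0970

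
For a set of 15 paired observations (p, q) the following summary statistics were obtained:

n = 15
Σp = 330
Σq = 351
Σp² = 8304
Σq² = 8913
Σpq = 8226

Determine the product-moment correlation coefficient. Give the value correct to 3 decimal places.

0.590

r = (nΣpq − ΣpΣq) / √[(nΣp² − (Σp)²)(nΣq² − (Σq)²)]
Numerator: 15×8226 − 330×351 = 7560
Denominator: √[(124560 − 108900)(133695 − 123201)] = √[15660 × 10494] = 12819.3619
r = 7560 / 12819.3619 ≈ 0.590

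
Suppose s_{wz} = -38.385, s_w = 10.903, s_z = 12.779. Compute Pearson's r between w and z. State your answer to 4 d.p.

-0.2755

r = Cov(w,z) / (s_w · s_z) = -38.385 / (10.903 × 12.779)
  = -38.385 / 139.3294 ≈ -0.2755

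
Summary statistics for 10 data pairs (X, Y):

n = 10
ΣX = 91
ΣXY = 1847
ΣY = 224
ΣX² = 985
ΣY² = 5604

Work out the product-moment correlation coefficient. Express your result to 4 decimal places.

r = (nΣXY − ΣXΣY) / √[(nΣX² − (ΣX)²)(nΣY² − (ΣY)²)]
Numerator: 10×1847 − 91×224 = -1914
Denominator: √[(9850 − 8281)(56040 − 50176)] = √[1569 × 5864] = 3033.2517
r = -1914 / 3033.2517 ≈ -0.6310

-0.6310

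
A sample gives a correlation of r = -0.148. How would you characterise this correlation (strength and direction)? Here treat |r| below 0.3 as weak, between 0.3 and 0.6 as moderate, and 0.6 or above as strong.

weak negative

r = -0.148 < 0 so the relationship is negative.
|r| = 0.148, which falls in the weak range.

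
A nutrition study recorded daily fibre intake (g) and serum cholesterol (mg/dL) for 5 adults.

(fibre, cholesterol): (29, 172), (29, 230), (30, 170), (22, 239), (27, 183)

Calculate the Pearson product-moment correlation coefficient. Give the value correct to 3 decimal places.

-0.655

n = 5, Σx = 137, Σy = 994, Σx² = 3795, Σy² = 201994, Σxy = 26957
nΣxy − ΣxΣy = 134785 − 136178 = -1393
nΣx² − (Σx)² = 18975 − 18769 = 206; nΣy² − (Σy)² = 1009970 − 988036 = 21934
r = -1393 / √(206 × 21934) = -1393 / 2125.6538 ≈ -0.655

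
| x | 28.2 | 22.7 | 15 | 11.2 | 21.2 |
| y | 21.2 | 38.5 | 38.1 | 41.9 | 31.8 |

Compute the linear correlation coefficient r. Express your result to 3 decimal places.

-0.848

n = 5, Σx = 98.3, Σy = 171.5, Σx² = 2110.41, Σy² = 6150.15, Σxy = 3186.73
nΣxy − ΣxΣy = 15933.65 − 16858.45 = -924.8
nΣx² − (Σx)² = 10552.05 − 9662.89 = 889.16; nΣy² − (Σy)² = 30750.75 − 29412.25 = 1338.5
r = -924.8 / √(889.16 × 1338.5) = -924.8 / 1090.9357 ≈ -0.848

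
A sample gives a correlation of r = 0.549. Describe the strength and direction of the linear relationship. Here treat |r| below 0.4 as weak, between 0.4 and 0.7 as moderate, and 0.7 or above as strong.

moderate positive

r = 0.549 > 0 so the relationship is positive.
|r| = 0.549, which falls in the moderate range.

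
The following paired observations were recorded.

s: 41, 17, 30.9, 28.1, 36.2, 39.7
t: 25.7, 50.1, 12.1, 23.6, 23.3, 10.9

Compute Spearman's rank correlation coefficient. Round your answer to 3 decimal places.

-0.371

Rank s: 6, 1, 3, 2, 4, 5
Rank t: 5, 6, 2, 4, 3, 1
d = rank(s) − rank(t): 1, -5, 1, -2, 1, 4; Σd² = 48
ρ = 1 − 6Σd² / [n(n²−1)] = 1 − 6×48 / (6×35) = 1 − 288/210 ≈ -0.371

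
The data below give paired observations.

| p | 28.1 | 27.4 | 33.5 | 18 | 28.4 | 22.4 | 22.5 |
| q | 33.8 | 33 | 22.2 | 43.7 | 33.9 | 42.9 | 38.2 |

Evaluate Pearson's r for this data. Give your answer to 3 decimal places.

-0.951

n = 7, Σp = 180.3, Σq = 247.7, Σp² = 4801.19, Σq² = 9082.83, Σpq = 6167.5
nΣpq − ΣpΣq = 43172.5 − 44660.31 = -1487.81
nΣp² − (Σp)² = 33608.33 − 32508.09 = 1100.24; nΣq² − (Σq)² = 63579.81 − 61355.29 = 2224.52
r = -1487.81 / √(1100.24 × 2224.52) = -1487.81 / 1564.4507 ≈ -0.951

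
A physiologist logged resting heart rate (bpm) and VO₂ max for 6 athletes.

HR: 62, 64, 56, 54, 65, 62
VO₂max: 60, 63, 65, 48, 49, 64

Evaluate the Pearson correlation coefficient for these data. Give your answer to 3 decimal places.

n = 6, Σx = 363, Σy = 349, Σx² = 22061, Σy² = 20595, Σxy = 21137
nΣxy − ΣxΣy = 126822 − 126687 = 135
nΣx² − (Σx)² = 132366 − 131769 = 597; nΣy² − (Σy)² = 123570 − 121801 = 1769
r = 135 / √(597 × 1769) = 135 / 1027.6639 ≈ 0.131

0.131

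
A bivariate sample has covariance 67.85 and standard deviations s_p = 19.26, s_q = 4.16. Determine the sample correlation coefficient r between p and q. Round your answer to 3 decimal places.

r = Cov(p,q) / (s_p · s_q) = 67.85 / (19.26 × 4.16)
  = 67.85 / 80.1216 ≈ 0.847

0.847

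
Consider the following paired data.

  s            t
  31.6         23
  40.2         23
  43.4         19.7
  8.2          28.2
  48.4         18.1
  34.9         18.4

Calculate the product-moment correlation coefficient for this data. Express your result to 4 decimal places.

n = 6, Σs = 206.7, Σt = 130.4, Σs² = 8125.97, Σt² = 2907.5, Σst = 4255.82
nΣst − ΣsΣt = 25534.92 − 26953.68 = -1418.76
nΣs² − (Σs)² = 48755.82 − 42724.89 = 6030.93; nΣt² − (Σt)² = 17445 − 17004.16 = 440.84
r = -1418.76 / √(6030.93 × 440.84) = -1418.76 / 1630.5444 ≈ -0.8701

-0.8701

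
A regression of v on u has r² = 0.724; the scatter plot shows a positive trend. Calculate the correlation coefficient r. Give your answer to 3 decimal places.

|r| = √0.724 = 0.851
The association is positive, so r = 0.851.

0.851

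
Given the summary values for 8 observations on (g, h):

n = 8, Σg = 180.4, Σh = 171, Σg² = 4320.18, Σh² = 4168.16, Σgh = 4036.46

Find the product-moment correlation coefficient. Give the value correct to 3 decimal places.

r = (nΣgh − ΣgΣh) / √[(nΣg² − (Σg)²)(nΣh² − (Σh)²)]
Numerator: 8×4036.46 − 180.4×171 = 1443.28
Denominator: √[(34561.44 − 32544.16)(33345.28 − 29241)] = √[2017.28 × 4104.28] = 2877.4089
r = 1443.28 / 2877.4089 ≈ 0.502

0.502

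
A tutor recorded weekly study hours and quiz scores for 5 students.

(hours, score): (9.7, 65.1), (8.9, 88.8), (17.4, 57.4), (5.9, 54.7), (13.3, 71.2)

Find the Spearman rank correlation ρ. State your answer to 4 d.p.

0.1000

Rank hours: 3, 2, 5, 1, 4
Rank score: 3, 5, 2, 1, 4
d = rank(hours) − rank(score): 0, -3, 3, 0, 0; Σd² = 18
ρ = 1 − 6Σd² / [n(n²−1)] = 1 − 6×18 / (5×24) = 1 − 108/120 ≈ 0.1000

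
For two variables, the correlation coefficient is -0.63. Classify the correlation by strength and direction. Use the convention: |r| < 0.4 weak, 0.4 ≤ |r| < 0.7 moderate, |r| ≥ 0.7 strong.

moderate negative

r = -0.63 < 0 so the relationship is negative.
|r| = 0.63, which falls in the moderate range.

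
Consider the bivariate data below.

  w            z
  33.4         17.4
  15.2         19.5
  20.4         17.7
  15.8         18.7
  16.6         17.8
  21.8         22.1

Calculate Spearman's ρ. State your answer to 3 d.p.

Rank w: 6, 1, 4, 2, 3, 5
Rank z: 1, 5, 2, 4, 3, 6
d = rank(w) − rank(z): 5, -4, 2, -2, 0, -1; Σd² = 50
ρ = 1 − 6Σd² / [n(n²−1)] = 1 − 6×50 / (6×35) = 1 − 300/210 ≈ -0.429

-0.429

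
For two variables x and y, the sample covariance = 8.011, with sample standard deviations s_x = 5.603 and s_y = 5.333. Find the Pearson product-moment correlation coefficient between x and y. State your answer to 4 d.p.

0.2681

r = Cov(x,y) / (s_x · s_y) = 8.011 / (5.603 × 5.333)
  = 8.011 / 29.8808 ≈ 0.2681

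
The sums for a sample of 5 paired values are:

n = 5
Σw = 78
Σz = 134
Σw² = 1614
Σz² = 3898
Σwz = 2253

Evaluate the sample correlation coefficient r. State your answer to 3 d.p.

r = (nΣwz − ΣwΣz) / √[(nΣw² − (Σw)²)(nΣz² − (Σz)²)]
Numerator: 5×2253 − 78×134 = 813
Denominator: √[(8070 − 6084)(19490 − 17956)] = √[1986 × 1534] = 1745.4295
r = 813 / 1745.4295 ≈ 0.466

0.466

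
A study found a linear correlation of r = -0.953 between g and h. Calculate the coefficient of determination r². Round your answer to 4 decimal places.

r² = (-0.953)² = 0.9082

0.9082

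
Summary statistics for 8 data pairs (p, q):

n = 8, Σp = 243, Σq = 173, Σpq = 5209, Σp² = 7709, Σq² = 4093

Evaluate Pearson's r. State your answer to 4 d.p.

-0.1351

r = (nΣpq − ΣpΣq) / √[(nΣp² − (Σp)²)(nΣq² − (Σq)²)]
Numerator: 8×5209 − 243×173 = -367
Denominator: √[(61672 − 59049)(32744 − 29929)] = √[2623 × 2815] = 2717.3047
r = -367 / 2717.3047 ≈ -0.1351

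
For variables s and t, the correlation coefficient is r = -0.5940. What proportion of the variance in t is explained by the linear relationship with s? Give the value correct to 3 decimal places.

r² = (-0.5940)² = 0.353

0.353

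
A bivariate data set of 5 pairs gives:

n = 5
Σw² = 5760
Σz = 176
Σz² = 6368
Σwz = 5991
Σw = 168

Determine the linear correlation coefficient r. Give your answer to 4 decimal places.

0.5486

r = (nΣwz − ΣwΣz) / √[(nΣw² − (Σw)²)(nΣz² − (Σz)²)]
Numerator: 5×5991 − 168×176 = 387
Denominator: √[(28800 − 28224)(31840 − 30976)] = √[576 × 864] = 705.4530
r = 387 / 705.4530 ≈ 0.5486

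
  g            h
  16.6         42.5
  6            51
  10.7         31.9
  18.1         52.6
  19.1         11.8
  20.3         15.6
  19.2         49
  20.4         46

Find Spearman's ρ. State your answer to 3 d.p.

-0.238

Rank g: 3, 1, 2, 4, 5, 7, 6, 8
Rank h: 4, 7, 3, 8, 1, 2, 6, 5
d = rank(g) − rank(h): -1, -6, -1, -4, 4, 5, 0, 3; Σd² = 104
ρ = 1 − 6Σd² / [n(n²−1)] = 1 − 6×104 / (8×63) = 1 − 624/504 ≈ -0.238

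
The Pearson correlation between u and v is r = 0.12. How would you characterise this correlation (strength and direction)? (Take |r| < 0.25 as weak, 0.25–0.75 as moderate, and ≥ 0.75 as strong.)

r = 0.12 > 0 so the relationship is positive.
|r| = 0.12, which falls in the weak range.

weak positive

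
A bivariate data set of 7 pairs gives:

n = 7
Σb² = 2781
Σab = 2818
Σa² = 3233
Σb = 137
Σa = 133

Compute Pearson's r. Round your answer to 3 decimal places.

r = (nΣab − ΣaΣb) / √[(nΣa² − (Σa)²)(nΣb² − (Σb)²)]
Numerator: 7×2818 − 133×137 = 1505
Denominator: √[(22631 − 17689)(19467 − 18769)] = √[4942 × 698] = 1857.2873
r = 1505 / 1857.2873 ≈ 0.810

0.810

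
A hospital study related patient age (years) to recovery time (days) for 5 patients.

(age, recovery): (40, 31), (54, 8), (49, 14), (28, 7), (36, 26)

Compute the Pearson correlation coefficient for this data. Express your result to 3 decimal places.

-0.158

n = 5, Σx = 207, Σy = 86, Σx² = 8997, Σy² = 1946, Σxy = 3490
nΣxy − ΣxΣy = 17450 − 17802 = -352
nΣx² − (Σx)² = 44985 − 42849 = 2136; nΣy² − (Σy)² = 9730 − 7396 = 2334
r = -352 / √(2136 × 2334) = -352 / 2232.8063 ≈ -0.158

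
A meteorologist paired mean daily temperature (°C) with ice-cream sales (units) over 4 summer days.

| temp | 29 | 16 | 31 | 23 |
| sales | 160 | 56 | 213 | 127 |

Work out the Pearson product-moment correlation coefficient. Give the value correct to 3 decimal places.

n = 4, Σx = 99, Σy = 556, Σx² = 2587, Σy² = 90234, Σxy = 15060
nΣxy − ΣxΣy = 60240 − 55044 = 5196
nΣx² − (Σx)² = 10348 − 9801 = 547; nΣy² − (Σy)² = 360936 − 309136 = 51800
r = 5196 / √(547 × 51800) = 5196 / 5323.0255 ≈ 0.976

0.976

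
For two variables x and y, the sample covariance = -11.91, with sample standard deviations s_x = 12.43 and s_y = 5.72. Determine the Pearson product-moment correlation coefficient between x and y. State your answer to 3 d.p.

r = Cov(x,y) / (s_x · s_y) = -11.91 / (12.43 × 5.72)
  = -11.91 / 71.0996 ≈ -0.168

-0.168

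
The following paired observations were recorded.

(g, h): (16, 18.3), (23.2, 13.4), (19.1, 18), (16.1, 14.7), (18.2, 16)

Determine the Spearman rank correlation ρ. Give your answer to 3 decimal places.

-0.600

Rank g: 1, 5, 4, 2, 3
Rank h: 5, 1, 4, 2, 3
d = rank(g) − rank(h): -4, 4, 0, 0, 0; Σd² = 32
ρ = 1 − 6Σd² / [n(n²−1)] = 1 − 6×32 / (5×24) = 1 − 192/120 ≈ -0.600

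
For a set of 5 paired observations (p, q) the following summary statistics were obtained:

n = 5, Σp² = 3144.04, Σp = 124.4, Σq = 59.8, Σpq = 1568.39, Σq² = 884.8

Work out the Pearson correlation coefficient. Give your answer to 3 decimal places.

0.884

r = (nΣpq − ΣpΣq) / √[(nΣp² − (Σp)²)(nΣq² − (Σq)²)]
Numerator: 5×1568.39 − 124.4×59.8 = 402.83
Denominator: √[(15720.2 − 15475.36)(4424 − 3576.04)] = √[244.84 × 847.96] = 455.6474
r = 402.83 / 455.6474 ≈ 0.884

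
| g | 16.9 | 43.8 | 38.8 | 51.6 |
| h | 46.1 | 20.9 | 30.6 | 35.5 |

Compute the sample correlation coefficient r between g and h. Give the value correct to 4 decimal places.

n = 4, Σg = 151.1, Σh = 133.1, Σg² = 6372.05, Σh² = 4758.63, Σgh = 4713.59
nΣgh − ΣgΣh = 18854.36 − 20111.41 = -1257.05
nΣg² − (Σg)² = 25488.2 − 22831.21 = 2656.99; nΣh² − (Σh)² = 19034.52 − 17715.61 = 1318.91
r = -1257.05 / √(2656.99 × 1318.91) = -1257.05 / 1871.9858 ≈ -0.6715

-0.6715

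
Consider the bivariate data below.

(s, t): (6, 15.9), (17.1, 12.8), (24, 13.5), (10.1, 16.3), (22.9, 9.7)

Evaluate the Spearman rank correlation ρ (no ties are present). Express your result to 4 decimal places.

-0.6000

Rank s: 1, 3, 5, 2, 4
Rank t: 4, 2, 3, 5, 1
d = rank(s) − rank(t): -3, 1, 2, -3, 3; Σd² = 32
ρ = 1 − 6Σd² / [n(n²−1)] = 1 − 6×32 / (5×24) = 1 − 192/120 ≈ -0.6000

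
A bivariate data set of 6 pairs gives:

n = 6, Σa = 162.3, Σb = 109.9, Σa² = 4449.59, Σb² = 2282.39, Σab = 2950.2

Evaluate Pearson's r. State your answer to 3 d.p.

-0.179

r = (nΣab − ΣaΣb) / √[(nΣa² − (Σa)²)(nΣb² − (Σb)²)]
Numerator: 6×2950.2 − 162.3×109.9 = -135.57
Denominator: √[(26697.54 − 26341.29)(13694.34 − 12078.01)] = √[356.25 × 1616.33] = 758.8264
r = -135.57 / 758.8264 ≈ -0.179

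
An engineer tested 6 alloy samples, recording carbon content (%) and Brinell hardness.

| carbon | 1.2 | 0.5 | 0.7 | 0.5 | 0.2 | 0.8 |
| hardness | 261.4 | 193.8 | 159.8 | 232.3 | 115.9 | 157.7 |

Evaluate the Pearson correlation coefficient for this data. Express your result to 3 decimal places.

0.655

n = 6, Σx = 3.9, Σy = 1120.9, Σx² = 3.11, Σy² = 223689.83, Σxy = 787.93
nΣxy − ΣxΣy = 4727.58 − 4371.51 = 356.07
nΣx² − (Σx)² = 18.66 − 15.21 = 3.45; nΣy² − (Σy)² = 1342138.98 − 1256416.81 = 85722.17
r = 356.07 / √(3.45 × 85722.17) = 356.07 / 543.8212 ≈ 0.655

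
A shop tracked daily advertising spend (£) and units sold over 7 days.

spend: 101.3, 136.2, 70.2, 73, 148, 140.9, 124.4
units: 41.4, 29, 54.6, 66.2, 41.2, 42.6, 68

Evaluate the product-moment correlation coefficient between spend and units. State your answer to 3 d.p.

n = 7, Σx = 794, Σy = 343, Σx² = 96301.34, Σy² = 18054.76, Σxy = 37368.28
nΣxy − ΣxΣy = 261577.96 − 272342 = -10764.04
nΣx² − (Σx)² = 674109.38 − 630436 = 43673.38; nΣy² − (Σy)² = 126383.32 − 117649 = 8734.32
r = -10764.04 / √(43673.38 × 8734.32) = -10764.04 / 19530.9313 ≈ -0.551

-0.551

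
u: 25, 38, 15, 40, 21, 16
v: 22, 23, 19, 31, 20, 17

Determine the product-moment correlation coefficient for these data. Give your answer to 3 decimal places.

0.870

n = 6, Σu = 155, Σv = 132, Σu² = 4591, Σv² = 3024, Σuv = 3641
nΣuv − ΣuΣv = 21846 − 20460 = 1386
nΣu² − (Σu)² = 27546 − 24025 = 3521; nΣv² − (Σv)² = 18144 − 17424 = 720
r = 1386 / √(3521 × 720) = 1386 / 1592.2060 ≈ 0.870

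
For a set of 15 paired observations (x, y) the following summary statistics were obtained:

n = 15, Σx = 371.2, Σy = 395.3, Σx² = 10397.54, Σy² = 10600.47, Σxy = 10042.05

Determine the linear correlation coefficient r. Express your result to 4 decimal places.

0.5515

r = (nΣxy − ΣxΣy) / √[(nΣx² − (Σx)²)(nΣy² − (Σy)²)]
Numerator: 15×10042.05 − 371.2×395.3 = 3895.39
Denominator: √[(155963.1 − 137789.44)(159007.05 − 156262.09)] = √[18173.66 × 2744.96] = 7063.0001
r = 3895.39 / 7063.0001 ≈ 0.5515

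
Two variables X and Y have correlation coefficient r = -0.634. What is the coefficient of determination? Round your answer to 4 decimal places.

r² = (-0.634)² = 0.4020

0.4020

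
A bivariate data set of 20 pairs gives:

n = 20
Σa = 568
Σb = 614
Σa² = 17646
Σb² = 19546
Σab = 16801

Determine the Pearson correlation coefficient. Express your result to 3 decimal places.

r = (nΣab − ΣaΣb) / √[(nΣa² − (Σa)²)(nΣb² − (Σb)²)]
Numerator: 20×16801 − 568×614 = -12732
Denominator: √[(352920 − 322624)(390920 − 376996)] = √[30296 × 13924] = 20538.7805
r = -12732 / 20538.7805 ≈ -0.620

-0.620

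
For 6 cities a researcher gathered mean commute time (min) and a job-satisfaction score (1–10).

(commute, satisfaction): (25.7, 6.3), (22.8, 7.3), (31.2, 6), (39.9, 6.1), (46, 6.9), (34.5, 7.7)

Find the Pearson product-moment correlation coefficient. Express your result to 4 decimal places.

n = 6, Σx = 200.1, Σy = 40.3, Σx² = 7052.03, Σy² = 273.09, Σxy = 1341.99
nΣxy − ΣxΣy = 8051.94 − 8064.03 = -12.09
nΣx² − (Σx)² = 42312.18 − 40040.01 = 2272.17; nΣy² − (Σy)² = 1638.54 − 1624.09 = 14.45
r = -12.09 / √(2272.17 × 14.45) = -12.09 / 181.1984 ≈ -0.0667

-0.0667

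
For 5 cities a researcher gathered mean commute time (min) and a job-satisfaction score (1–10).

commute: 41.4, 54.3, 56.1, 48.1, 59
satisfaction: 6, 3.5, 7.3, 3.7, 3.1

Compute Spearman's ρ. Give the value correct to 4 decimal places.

Rank commute: 1, 3, 4, 2, 5
Rank satisfaction: 4, 2, 5, 3, 1
d = rank(commute) − rank(satisfaction): -3, 1, -1, -1, 4; Σd² = 28
ρ = 1 − 6Σd² / [n(n²−1)] = 1 − 6×28 / (5×24) = 1 − 168/120 ≈ -0.4000

-0.4000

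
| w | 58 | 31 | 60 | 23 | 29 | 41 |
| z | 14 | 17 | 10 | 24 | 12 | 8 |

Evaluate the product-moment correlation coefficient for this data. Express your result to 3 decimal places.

-0.584

n = 6, Σw = 242, Σz = 85, Σw² = 10976, Σz² = 1369, Σwz = 3167
nΣwz − ΣwΣz = 19002 − 20570 = -1568
nΣw² − (Σw)² = 65856 − 58564 = 7292; nΣz² − (Σz)² = 8214 − 7225 = 989
r = -1568 / √(7292 × 989) = -1568 / 2685.4772 ≈ -0.584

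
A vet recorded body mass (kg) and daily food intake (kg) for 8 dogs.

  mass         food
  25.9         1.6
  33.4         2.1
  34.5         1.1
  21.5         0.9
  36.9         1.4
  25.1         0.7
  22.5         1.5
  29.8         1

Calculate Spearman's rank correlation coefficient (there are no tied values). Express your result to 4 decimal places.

0.3333

Rank mass: 4, 6, 7, 1, 8, 3, 2, 5
Rank food: 7, 8, 4, 2, 5, 1, 6, 3
d = rank(mass) − rank(food): -3, -2, 3, -1, 3, 2, -4, 2; Σd² = 56
ρ = 1 − 6Σd² / [n(n²−1)] = 1 − 6×56 / (8×63) = 1 − 336/504 ≈ 0.3333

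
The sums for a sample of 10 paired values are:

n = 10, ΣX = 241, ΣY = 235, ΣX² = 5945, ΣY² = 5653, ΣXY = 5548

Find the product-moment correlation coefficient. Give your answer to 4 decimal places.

r = (nΣXY − ΣXΣY) / √[(nΣX² − (ΣX)²)(nΣY² − (ΣY)²)]
Numerator: 10×5548 − 241×235 = -1155
Denominator: √[(59450 − 58081)(56530 − 55225)] = √[1369 × 1305] = 1336.6170
r = -1155 / 1336.6170 ≈ -0.8641

-0.8641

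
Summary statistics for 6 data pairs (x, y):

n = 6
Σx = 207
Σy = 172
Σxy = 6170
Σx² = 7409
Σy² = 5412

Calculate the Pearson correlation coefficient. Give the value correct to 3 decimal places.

r = (nΣxy − ΣxΣy) / √[(nΣx² − (Σx)²)(nΣy² − (Σy)²)]
Numerator: 6×6170 − 207×172 = 1416
Denominator: √[(44454 − 42849)(32472 − 29584)] = √[1605 × 2888] = 2152.9608
r = 1416 / 2152.9608 ≈ 0.658

0.658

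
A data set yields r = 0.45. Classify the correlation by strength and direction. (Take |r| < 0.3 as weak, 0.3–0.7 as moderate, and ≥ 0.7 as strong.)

moderate positive

r = 0.45 > 0 so the relationship is positive.
|r| = 0.45, which falls in the moderate range.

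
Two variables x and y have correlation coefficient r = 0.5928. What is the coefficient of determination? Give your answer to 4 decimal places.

r² = (0.5928)² = 0.3514

0.3514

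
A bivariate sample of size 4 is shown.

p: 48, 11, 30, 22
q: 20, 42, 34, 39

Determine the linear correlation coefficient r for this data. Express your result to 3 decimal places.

n = 4, Σp = 111, Σq = 135, Σp² = 3809, Σq² = 4841, Σpq = 3300
nΣpq − ΣpΣq = 13200 − 14985 = -1785
nΣp² − (Σp)² = 15236 − 12321 = 2915; nΣq² − (Σq)² = 19364 − 18225 = 1139
r = -1785 / √(2915 × 1139) = -1785 / 1822.1375 ≈ -0.980

-0.980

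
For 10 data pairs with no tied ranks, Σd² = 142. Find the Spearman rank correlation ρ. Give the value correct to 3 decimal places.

0.139

ρ = 1 − 6Σd² / [n(n²−1)] = 1 − 6×142 / (10×99)
  = 1 − 852/990 = 1 − 0.8606 ≈ 0.139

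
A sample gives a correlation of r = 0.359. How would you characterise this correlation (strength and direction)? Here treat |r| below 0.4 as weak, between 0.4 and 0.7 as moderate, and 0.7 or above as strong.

r = 0.359 > 0 so the relationship is positive.
|r| = 0.359, which falls in the weak range.

weak positive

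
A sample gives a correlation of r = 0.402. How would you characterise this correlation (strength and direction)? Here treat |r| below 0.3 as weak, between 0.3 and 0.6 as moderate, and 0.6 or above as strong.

moderate positive

r = 0.402 > 0 so the relationship is positive.
|r| = 0.402, which falls in the moderate range.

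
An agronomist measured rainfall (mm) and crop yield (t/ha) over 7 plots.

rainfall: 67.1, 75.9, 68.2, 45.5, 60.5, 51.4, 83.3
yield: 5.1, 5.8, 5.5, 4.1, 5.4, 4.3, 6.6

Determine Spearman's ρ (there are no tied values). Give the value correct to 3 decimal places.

Rank rainfall: 4, 6, 5, 1, 3, 2, 7
Rank yield: 3, 6, 5, 1, 4, 2, 7
d = rank(rainfall) − rank(yield): 1, 0, 0, 0, -1, 0, 0; Σd² = 2
ρ = 1 − 6Σd² / [n(n²−1)] = 1 − 6×2 / (7×48) = 1 − 12/336 ≈ 0.964

0.964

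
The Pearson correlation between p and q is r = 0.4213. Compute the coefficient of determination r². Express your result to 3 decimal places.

r² = (0.4213)² = 0.177

0.177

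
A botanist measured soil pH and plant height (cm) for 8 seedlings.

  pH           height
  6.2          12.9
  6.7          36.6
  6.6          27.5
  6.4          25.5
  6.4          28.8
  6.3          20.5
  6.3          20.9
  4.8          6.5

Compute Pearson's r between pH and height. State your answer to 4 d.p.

n = 8, Σx = 49.7, Σy = 179.2, Σx² = 311.23, Σy² = 4641.22, Σxy = 1146.24
nΣxy − ΣxΣy = 9169.92 − 8906.24 = 263.68
nΣx² − (Σx)² = 2489.84 − 2470.09 = 19.75; nΣy² − (Σy)² = 37129.76 − 32112.64 = 5017.12
r = 263.68 / √(19.75 × 5017.12) = 263.68 / 314.7827 ≈ 0.8377

0.8377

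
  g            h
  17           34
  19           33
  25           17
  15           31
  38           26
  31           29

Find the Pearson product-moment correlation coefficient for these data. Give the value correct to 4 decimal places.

-0.4515

n = 6, Σg = 145, Σh = 170, Σg² = 3905, Σh² = 5012, Σgh = 3982
nΣgh − ΣgΣh = 23892 − 24650 = -758
nΣg² − (Σg)² = 23430 − 21025 = 2405; nΣh² − (Σh)² = 30072 − 28900 = 1172
r = -758 / √(2405 × 1172) = -758 / 1678.8865 ≈ -0.4515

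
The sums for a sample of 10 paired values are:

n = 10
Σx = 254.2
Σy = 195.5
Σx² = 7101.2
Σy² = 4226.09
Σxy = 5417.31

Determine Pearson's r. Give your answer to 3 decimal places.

0.881

r = (nΣxy − ΣxΣy) / √[(nΣx² − (Σx)²)(nΣy² − (Σy)²)]
Numerator: 10×5417.31 − 254.2×195.5 = 4477
Denominator: √[(71012 − 64617.64)(42260.9 − 38220.25)] = √[6394.36 × 4040.65] = 5083.0474
r = 4477 / 5083.0474 ≈ 0.881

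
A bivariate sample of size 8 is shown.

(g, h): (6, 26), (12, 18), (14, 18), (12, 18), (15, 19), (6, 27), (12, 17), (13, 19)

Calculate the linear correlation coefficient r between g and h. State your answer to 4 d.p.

n = 8, Σg = 90, Σh = 162, Σg² = 1094, Σh² = 3388, Σgh = 1738
nΣgh − ΣgΣh = 13904 − 14580 = -676
nΣg² − (Σg)² = 8752 − 8100 = 652; nΣh² − (Σh)² = 27104 − 26244 = 860
r = -676 / √(652 × 860) = -676 / 748.8124 ≈ -0.9028

-0.9028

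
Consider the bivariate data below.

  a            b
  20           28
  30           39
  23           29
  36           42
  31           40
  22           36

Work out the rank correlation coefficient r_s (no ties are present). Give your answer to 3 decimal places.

Rank a: 1, 4, 3, 6, 5, 2
Rank b: 1, 4, 2, 6, 5, 3
d = rank(a) − rank(b): 0, 0, 1, 0, 0, -1; Σd² = 2
ρ = 1 − 6Σd² / [n(n²−1)] = 1 − 6×2 / (6×35) = 1 − 12/210 ≈ 0.943

0.943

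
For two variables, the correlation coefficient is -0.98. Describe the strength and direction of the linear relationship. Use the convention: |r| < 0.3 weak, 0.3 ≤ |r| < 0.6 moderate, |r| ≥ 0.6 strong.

strong negative

r = -0.98 < 0 so the relationship is negative.
|r| = 0.98, which falls in the strong range.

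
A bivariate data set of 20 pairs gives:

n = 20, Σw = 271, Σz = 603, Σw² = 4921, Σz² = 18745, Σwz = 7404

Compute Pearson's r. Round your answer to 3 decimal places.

r = (nΣwz − ΣwΣz) / √[(nΣw² − (Σw)²)(nΣz² − (Σz)²)]
Numerator: 20×7404 − 271×603 = -15333
Denominator: √[(98420 − 73441)(374900 − 363609)] = √[24979 × 11291] = 16793.9837
r = -15333 / 16793.9837 ≈ -0.913

-0.913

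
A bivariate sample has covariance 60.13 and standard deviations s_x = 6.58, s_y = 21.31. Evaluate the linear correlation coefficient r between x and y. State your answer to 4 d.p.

0.4288

r = Cov(x,y) / (s_x · s_y) = 60.13 / (6.58 × 21.31)
  = 60.13 / 140.2198 ≈ 0.4288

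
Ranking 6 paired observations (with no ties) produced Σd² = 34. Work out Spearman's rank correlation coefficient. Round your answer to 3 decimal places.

ρ = 1 − 6Σd² / [n(n²−1)] = 1 − 6×34 / (6×35)
  = 1 − 204/210 = 1 − 0.9714 ≈ 0.029

0.029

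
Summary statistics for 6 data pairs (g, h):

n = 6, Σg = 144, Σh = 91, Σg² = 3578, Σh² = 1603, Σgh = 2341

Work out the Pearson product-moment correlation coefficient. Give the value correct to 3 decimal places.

r = (nΣgh − ΣgΣh) / √[(nΣg² − (Σg)²)(nΣh² − (Σh)²)]
Numerator: 6×2341 − 144×91 = 942
Denominator: √[(21468 − 20736)(9618 − 8281)] = √[732 × 1337] = 989.2846
r = 942 / 989.2846 ≈ 0.952

0.952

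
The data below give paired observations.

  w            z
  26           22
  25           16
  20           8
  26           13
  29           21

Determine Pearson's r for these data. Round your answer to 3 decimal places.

n = 5, Σw = 126, Σz = 80, Σw² = 3218, Σz² = 1414, Σwz = 2079
nΣwz − ΣwΣz = 10395 − 10080 = 315
nΣw² − (Σw)² = 16090 − 15876 = 214; nΣz² − (Σz)² = 7070 − 6400 = 670
r = 315 / √(214 × 670) = 315 / 378.6555 ≈ 0.832

0.832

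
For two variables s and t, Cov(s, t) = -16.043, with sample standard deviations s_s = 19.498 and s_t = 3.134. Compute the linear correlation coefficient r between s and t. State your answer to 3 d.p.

r = Cov(s,t) / (s_s · s_t) = -16.043 / (19.498 × 3.134)
  = -16.043 / 61.1067 ≈ -0.263

-0.263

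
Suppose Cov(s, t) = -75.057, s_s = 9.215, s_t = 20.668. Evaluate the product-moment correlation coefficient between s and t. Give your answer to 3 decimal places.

r = Cov(s,t) / (s_s · s_t) = -75.057 / (9.215 × 20.668)
  = -75.057 / 190.4556 ≈ -0.394

-0.394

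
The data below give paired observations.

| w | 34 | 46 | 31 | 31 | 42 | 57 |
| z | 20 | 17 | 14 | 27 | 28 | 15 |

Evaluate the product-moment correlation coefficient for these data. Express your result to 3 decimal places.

n = 6, Σw = 241, Σz = 121, Σw² = 10207, Σz² = 2623, Σwz = 4764
nΣwz − ΣwΣz = 28584 − 29161 = -577
nΣw² − (Σw)² = 61242 − 58081 = 3161; nΣz² − (Σz)² = 15738 − 14641 = 1097
r = -577 / √(3161 × 1097) = -577 / 1862.1539 ≈ -0.310

-0.310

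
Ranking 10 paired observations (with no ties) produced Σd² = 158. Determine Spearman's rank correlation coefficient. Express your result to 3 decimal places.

0.042

ρ = 1 − 6Σd² / [n(n²−1)] = 1 − 6×158 / (10×99)
  = 1 − 948/990 = 1 − 0.9576 ≈ 0.042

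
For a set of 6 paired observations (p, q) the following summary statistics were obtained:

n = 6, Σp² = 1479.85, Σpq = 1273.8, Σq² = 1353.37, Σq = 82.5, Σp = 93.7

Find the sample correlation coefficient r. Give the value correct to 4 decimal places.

-0.2420

r = (nΣpq − ΣpΣq) / √[(nΣp² − (Σp)²)(nΣq² − (Σq)²)]
Numerator: 6×1273.8 − 93.7×82.5 = -87.45
Denominator: √[(8879.1 − 8779.69)(8120.22 − 6806.25)] = √[99.41 × 1313.97] = 361.4163
r = -87.45 / 361.4163 ≈ -0.2420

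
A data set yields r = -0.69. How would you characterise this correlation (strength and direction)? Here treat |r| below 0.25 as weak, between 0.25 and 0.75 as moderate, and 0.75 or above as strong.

moderate negative

r = -0.69 < 0 so the relationship is negative.
|r| = 0.69, which falls in the moderate range.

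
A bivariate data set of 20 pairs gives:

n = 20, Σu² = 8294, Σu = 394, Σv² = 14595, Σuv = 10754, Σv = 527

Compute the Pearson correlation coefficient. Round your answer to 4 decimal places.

r = (nΣuv − ΣuΣv) / √[(nΣu² − (Σu)²)(nΣv² − (Σv)²)]
Numerator: 20×10754 − 394×527 = 7442
Denominator: √[(165880 − 155236)(291900 − 277729)] = √[10644 × 14171] = 12281.5359
r = 7442 / 12281.5359 ≈ 0.6060

0.6060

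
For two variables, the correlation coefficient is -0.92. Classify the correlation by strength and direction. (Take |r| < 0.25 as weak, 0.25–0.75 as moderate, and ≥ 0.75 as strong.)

strong negative

r = -0.92 < 0 so the relationship is negative.
|r| = 0.92, which falls in the strong range.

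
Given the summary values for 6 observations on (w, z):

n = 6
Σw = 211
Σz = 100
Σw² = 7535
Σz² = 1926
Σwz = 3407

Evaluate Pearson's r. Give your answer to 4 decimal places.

-0.6355

r = (nΣwz − ΣwΣz) / √[(nΣw² − (Σw)²)(nΣz² − (Σz)²)]
Numerator: 6×3407 − 211×100 = -658
Denominator: √[(45210 − 44521)(11556 − 10000)] = √[689 × 1556] = 1035.4149
r = -658 / 1035.4149 ≈ -0.6355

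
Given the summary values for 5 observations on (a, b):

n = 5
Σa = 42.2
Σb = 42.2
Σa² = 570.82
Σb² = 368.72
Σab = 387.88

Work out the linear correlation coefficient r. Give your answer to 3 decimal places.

r = (nΣab − ΣaΣb) / √[(nΣa² − (Σa)²)(nΣb² − (Σb)²)]
Numerator: 5×387.88 − 42.2×42.2 = 158.56
Denominator: √[(2854.1 − 1780.84)(1843.6 − 1780.84)] = √[1073.26 × 62.76] = 259.5338
r = 158.56 / 259.5338 ≈ 0.611

0.611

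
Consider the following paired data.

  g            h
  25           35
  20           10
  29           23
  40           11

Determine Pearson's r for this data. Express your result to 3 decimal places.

-0.232

n = 4, Σg = 114, Σh = 79, Σg² = 3466, Σh² = 1975, Σgh = 2182
nΣgh − ΣgΣh = 8728 − 9006 = -278
nΣg² − (Σg)² = 13864 − 12996 = 868; nΣh² − (Σh)² = 7900 − 6241 = 1659
r = -278 / √(868 × 1659) = -278 / 1200.0050 ≈ -0.232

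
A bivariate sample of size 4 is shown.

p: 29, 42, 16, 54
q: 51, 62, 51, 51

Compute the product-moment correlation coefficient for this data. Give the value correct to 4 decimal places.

0.2744

n = 4, Σp = 141, Σq = 215, Σp² = 5777, Σq² = 11647, Σpq = 7653
nΣpq − ΣpΣq = 30612 − 30315 = 297
nΣp² − (Σp)² = 23108 − 19881 = 3227; nΣq² − (Σq)² = 46588 − 46225 = 363
r = 297 / √(3227 × 363) = 297 / 1082.3128 ≈ 0.2744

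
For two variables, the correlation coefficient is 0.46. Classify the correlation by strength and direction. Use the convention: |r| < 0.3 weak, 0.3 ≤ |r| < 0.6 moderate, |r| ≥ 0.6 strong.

moderate positive

r = 0.46 > 0 so the relationship is positive.
|r| = 0.46, which falls in the moderate range.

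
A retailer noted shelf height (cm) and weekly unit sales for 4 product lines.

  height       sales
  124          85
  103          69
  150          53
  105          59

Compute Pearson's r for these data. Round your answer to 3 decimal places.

-0.285

n = 4, Σx = 482, Σy = 266, Σx² = 59510, Σy² = 18276, Σxy = 31792
nΣxy − ΣxΣy = 127168 − 128212 = -1044
nΣx² − (Σx)² = 238040 − 232324 = 5716; nΣy² − (Σy)² = 73104 − 70756 = 2348
r = -1044 / √(5716 × 2348) = -1044 / 3663.4912 ≈ -0.285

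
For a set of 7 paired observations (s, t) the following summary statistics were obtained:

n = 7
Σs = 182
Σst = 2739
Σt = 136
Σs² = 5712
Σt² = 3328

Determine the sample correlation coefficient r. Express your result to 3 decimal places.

-0.972

r = (nΣst − ΣsΣt) / √[(nΣs² − (Σs)²)(nΣt² − (Σt)²)]
Numerator: 7×2739 − 182×136 = -5579
Denominator: √[(39984 − 33124)(23296 − 18496)] = √[6860 × 4800] = 5738.2924
r = -5579 / 5738.2924 ≈ -0.972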